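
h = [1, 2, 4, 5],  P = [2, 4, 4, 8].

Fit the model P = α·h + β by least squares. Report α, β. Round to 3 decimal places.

From the data, Σh·h = 46, Σh = 12, Σ1 = 4.
For AᵀP: Σh·P = 66, ΣP = 18.
AᵀA·[α, β]ᵀ = AᵀP becomes [[46, 12]; [12, 4]]·[α, β]ᵀ = [66, 18]ᵀ.
Eliminating β: 4·(row 1) − 12·(row 2) gives 40·α = 4·66 − 12·18 = 48, so α = 6/5.
Then β = (18 − 12·(6/5))/4 = 9/10.

α = 1.200, β = 0.900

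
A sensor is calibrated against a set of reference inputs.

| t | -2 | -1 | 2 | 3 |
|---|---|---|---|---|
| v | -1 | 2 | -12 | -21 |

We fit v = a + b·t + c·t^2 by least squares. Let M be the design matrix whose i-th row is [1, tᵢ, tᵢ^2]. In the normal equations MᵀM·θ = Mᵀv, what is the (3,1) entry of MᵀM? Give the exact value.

Row 3 ↔ basis t^2, column 1 ↔ basis 1, so (MᵀM)_{3,1} = Σᵢ t^2 = (4)·(1) + (1)·(1) + (4)·(1) + (9)·(1) = 18.

18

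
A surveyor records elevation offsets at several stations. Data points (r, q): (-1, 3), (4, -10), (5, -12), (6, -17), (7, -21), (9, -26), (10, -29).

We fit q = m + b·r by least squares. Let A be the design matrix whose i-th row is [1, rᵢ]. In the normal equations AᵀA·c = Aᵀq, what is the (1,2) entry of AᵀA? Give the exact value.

Row 1 ↔ basis 1, column 2 ↔ basis r, so (AᵀA)_{1,2} = Σᵢ r = (1)·(-1) + (1)·(4) + (1)·(5) + (1)·(6) + (1)·(7) + (1)·(9) + (1)·(10) = 40.

40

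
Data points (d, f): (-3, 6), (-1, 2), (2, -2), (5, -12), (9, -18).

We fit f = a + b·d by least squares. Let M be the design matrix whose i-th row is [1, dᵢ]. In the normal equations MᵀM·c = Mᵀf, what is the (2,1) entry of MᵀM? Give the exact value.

12

Row 2 ↔ basis d, column 1 ↔ basis 1, so (MᵀM)_{2,1} = Σᵢ d = (-3)·(1) + (-1)·(1) + (2)·(1) + (5)·(1) + (9)·(1) = 12.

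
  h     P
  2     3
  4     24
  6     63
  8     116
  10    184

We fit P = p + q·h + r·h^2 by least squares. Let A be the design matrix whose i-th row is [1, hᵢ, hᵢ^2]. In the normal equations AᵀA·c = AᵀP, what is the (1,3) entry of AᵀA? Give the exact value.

220

Row 1 ↔ basis 1, column 3 ↔ basis h^2, so (AᵀA)_{1,3} = Σᵢ h^2 = (1)·(4) + (1)·(16) + (1)·(36) + (1)·(64) + (1)·(100) = 220.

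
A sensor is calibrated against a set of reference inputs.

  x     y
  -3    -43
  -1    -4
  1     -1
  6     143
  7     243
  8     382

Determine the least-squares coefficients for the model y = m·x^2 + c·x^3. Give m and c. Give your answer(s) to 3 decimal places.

With design matrix A, AᵀA = [[7876, 57108]; [57108, 427180]] and Aᵀy = [41111, 310985]ᵀ.
Eliminating c: 427180·(row 1) − 57108·(row 2) gives 103146016·m = 427180·41111 − 57108·310985 = -197934400, so m = -6185450/3223313.
Then c = (310985 − 57108·(-6185450/3223313))/427180 = 12693859/12893252.

m = -1.919, c = 0.985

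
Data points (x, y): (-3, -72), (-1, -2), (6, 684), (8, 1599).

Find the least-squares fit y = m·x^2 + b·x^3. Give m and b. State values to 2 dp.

Normal-equation sums: Σx^2·x^2 = 5474, Σx^2·x^3 = 40300, Σx^3·x^3 = 309530.
And Σx^2·y = 126310, Σx^3·y = 968378.
Determinant 5474·309530 − 40300² = 70277220.
m = (126310·309530 − 40300·968378)/70277220 = 30385/30033; b = (5474·968378 − 40300·126310)/70277220 = 5850227/1952145.

m = 1.01, b = 3.00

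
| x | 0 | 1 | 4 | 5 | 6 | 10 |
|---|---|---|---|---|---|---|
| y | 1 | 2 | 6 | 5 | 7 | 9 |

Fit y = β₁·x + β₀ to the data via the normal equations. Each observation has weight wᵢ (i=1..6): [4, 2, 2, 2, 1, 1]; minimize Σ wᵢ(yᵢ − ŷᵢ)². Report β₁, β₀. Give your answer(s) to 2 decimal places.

With design matrix M, MᵀWM = [[220, 36]; [36, 12]] and MᵀWy = [234, 46]ᵀ.
Determinant 220·12 − 36² = 1344.
β₁ = (234·12 − 36·46)/1344 = 6/7; β₀ = (220·46 − 36·234)/1344 = 53/42.

β₁ = 0.86, β₀ = 1.26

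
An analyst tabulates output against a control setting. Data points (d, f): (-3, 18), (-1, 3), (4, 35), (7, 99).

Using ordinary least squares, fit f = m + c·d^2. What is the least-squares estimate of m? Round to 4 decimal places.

The normal equations are: 4·m + 75·c = 155;  75·m + 2739·c = 5576.
(Σ1 = 4, Σd^2 = 75, Σd^2·d^2 = 2739, Σf = 155, Σd^2·f = 5576.)
Determinant 4·2739 − 75² = 5331.
m = (155·2739 − 75·5576)/5331 = 2115/1777; c = (4·5576 − 75·155)/5331 = 10679/5331.

m = 1.1902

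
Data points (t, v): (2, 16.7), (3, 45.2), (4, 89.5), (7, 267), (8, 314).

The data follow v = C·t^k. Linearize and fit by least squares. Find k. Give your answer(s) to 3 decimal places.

k = 2.118

Taking logs, ln v = k·ln t + ln C, so regress ln v on ln t.
Σln t = 7.2034, Σ(ln t)² = 11.7199, Σln v = 22.4574, Σln t·ln v = 35.1966.
Normal system: [[11.7199, 7.2034]; [7.2034, 5]]·[k, ln C]ᵀ = [35.1966, 22.4574]ᵀ.
Δ = 11.7199·5 − (7.2034)² = 6.7102; k = (35.1966·5 − 7.2034·22.4574)/6.7102 = 2.11813, ln C = (11.7199·22.4574 − 7.2034·35.1966)/6.7102 = 1.43993.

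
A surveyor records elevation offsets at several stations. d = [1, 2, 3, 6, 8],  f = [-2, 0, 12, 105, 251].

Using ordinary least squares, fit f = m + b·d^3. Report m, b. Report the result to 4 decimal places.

Normal-equation sums: Σ1 = 5, Σd^3 = 764, Σd^3·d^3 = 309594.
Right-hand side: Σf = 366, Σd^3·f = 151514.
Normal equations: [[5, 764]; [764, 309594]]·[m, b]ᵀ = [366, 151514]ᵀ.
Determinant 5·309594 − 764² = 964274.
m = (366·309594 − 764·151514)/964274 = -1222646/482137; b = (5·151514 − 764·366)/964274 = 238973/482137.

m = -2.5359, b = 0.4957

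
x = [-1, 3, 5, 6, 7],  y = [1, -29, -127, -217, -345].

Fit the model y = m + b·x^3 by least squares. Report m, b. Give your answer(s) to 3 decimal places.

Setting ∂/∂m … = 0 gives: 5·m + 710·b = -717;  710·m + 180660·b = -181866.
(Σ1 = 5, Σx^3 = 710, Σx^3·x^3 = 180660, Σy = -717, Σx^3·y = -181866.)
Eliminating b: 180660·(row 1) − 710·(row 2) gives 399200·m = 180660·(-717) − 710·(-181866) = -408360, so m = -10209/9980.
Then b = ((-181866) − 710·(-10209/9980))/180660 = -20013/19960.

m = -1.023, b = -1.003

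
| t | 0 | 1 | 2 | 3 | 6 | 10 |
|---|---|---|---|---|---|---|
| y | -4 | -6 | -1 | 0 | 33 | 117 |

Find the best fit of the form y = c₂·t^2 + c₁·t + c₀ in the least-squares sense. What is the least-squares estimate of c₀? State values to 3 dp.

c₀ = -3.864

Entries of AᵀA: Σt^2·t^2 = 11394, Σt^2·t = 1252, Σt^2 = 150, Σt·t = 150, Σt = 22, Σ1 = 6.
And Σt^2·y = 12878, Σt·y = 1360, Σy = 139.
Normal equations: [[11394, 1252, 150]; [1252, 150, 22]; [150, 22, 6]]·[c₂, c₁, c₀]ᵀ = [12878, 1360, 139]ᵀ.
Row-reducing yields c₂ = 577/390, c₁ = -353/130, c₀ = -1507/390.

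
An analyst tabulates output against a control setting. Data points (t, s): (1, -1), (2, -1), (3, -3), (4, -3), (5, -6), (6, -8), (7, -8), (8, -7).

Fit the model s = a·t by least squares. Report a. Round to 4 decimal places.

a = -1.0490

Entries of XᵀX: Σt·t = 204.
And Σt·s = -214.
Normal equations: [[204]]·[a]ᵀ = [-214]ᵀ.
Hence a = -214 / 204 ≈ -1.04902.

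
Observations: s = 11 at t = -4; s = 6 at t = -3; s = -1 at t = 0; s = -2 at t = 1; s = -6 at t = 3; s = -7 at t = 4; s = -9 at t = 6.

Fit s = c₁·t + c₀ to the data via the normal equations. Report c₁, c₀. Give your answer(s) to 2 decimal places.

c₁ = -1.95, c₀ = 0.81

With design matrix A, AᵀA = [[87, 7]; [7, 7]] and Aᵀs = [-164, -8]ᵀ.
Eliminating c₀: 7·(row 1) − 7·(row 2) gives 560·c₁ = 7·(-164) − 7·(-8) = -1092, so c₁ = -39/20.
Then c₀ = ((-8) − 7·(-39/20))/7 = 113/140.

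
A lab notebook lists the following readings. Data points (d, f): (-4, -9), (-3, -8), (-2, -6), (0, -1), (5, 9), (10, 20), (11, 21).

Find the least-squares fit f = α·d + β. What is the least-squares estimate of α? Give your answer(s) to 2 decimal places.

α = 2.07

From the data, Σd·d = 275, Σd = 17, Σ1 = 7.
Moment sums: Σd·f = 548, Σf = 26.
Normal equations: [[275, 17]; [17, 7]]·[α, β]ᵀ = [548, 26]ᵀ.
Eliminating β: 7·(row 1) − 17·(row 2) gives 1636·α = 7·548 − 17·26 = 3394, so α = 1697/818.
Then β = (26 − 17·(1697/818))/7 = -1083/818.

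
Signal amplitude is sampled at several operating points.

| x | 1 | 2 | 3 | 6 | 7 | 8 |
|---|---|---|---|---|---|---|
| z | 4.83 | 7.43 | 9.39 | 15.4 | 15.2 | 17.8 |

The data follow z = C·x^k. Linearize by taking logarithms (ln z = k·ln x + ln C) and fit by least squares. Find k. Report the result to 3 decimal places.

Let Y = ln z. Fitting Y = k·ln x + ln C by least squares:
Σln x = 7.6089, Σ(ln x)² = 13.0084, Σln z = 14.1549, Σln x·ln z = 20.0325.
Equations: 13.0084·k + 7.6089·ln C = 20.0325;  7.6089·k + 6·ln C = 14.1549.
Solving (det = 20.1558): k = 0.61978, ln C = 1.57317.

k = 0.620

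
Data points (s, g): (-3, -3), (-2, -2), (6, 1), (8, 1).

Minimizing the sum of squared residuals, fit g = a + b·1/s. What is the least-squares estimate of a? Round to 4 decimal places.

Setting ∂/∂a … = 0 gives: 4·a + (-13/24)·b = -3;  (-13/24)·a + (233/576)·b = 55/24.
Δ = 4·(233/576) − (-13/24)² = 763/576.
a = ((-3)·(233/576) − (-13/24)·(55/24))/(763/576) = 16/763; b = (4·(55/24) − (-13/24)·(-3))/(763/576) = 4344/763.

a = 0.0210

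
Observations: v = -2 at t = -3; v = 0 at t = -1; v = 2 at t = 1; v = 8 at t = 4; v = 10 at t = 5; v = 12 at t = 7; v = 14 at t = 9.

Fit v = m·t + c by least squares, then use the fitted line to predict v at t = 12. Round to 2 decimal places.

The normal equations are: 182·m + 22·c = 300;  22·m + 7·c = 44.
(Σt·t = 182, Σt = 22, Σ1 = 7, Σt·v = 300, Σv = 44.)
Determinant 182·7 − 22² = 790.
m = (300·7 − 22·44)/790 = 566/395; c = (182·44 − 22·300)/790 = 704/395.
At t = 12: v̂ = (566/395)·(12) + (704/395)·(1) = 7496/395.

v̂ = 18.98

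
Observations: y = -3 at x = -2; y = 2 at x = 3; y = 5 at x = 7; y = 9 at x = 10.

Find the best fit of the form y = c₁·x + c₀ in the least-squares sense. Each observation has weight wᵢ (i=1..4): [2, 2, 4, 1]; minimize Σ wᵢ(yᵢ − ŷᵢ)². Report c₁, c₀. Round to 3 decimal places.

Entries of AᵀWA: Σwᵢ·x·x = 322, Σwᵢ·x = 40, Σwᵢ·1 = 9.
For AᵀWy: Σwᵢ·x·y = 254, Σwᵢ·y = 27.
Normal equations: [[322, 40]; [40, 9]]·[c₁, c₀]ᵀ = [254, 27]ᵀ.
Eliminating c₀: 9·(row 1) − 40·(row 2) gives 1298·c₁ = 9·254 − 40·27 = 1206, so c₁ = 603/649.
Then c₀ = (27 − 40·(603/649))/9 = -733/649.

c₁ = 0.929, c₀ = -1.129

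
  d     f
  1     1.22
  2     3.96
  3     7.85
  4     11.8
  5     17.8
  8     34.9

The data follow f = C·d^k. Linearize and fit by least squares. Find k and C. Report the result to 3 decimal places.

With ln fᵢ as the transformed response and ln dᵢ as the regressor:
XᵀX = [[10.5236, 6.8669]; [6.8669, 6]], rhs = [18.6602, 12.5354]ᵀ  (here Σln d = 6.8669, Σ(ln d)² = 10.5236, Σln f = 12.5354, Σln d·ln f = 18.6602).
Slope k = (n·Σln d·ln f − Σln d·Σln f)/(n·Σ(ln d)² − (Σln d)²) = (6·18.6602 − 6.8669·12.5354)/15.9867 = 1.61895; ln C = (Σln f − k·Σln d)/n = 0.23636, so C = exp(0.23636) = 1.26663.

k = 1.619, C = 1.267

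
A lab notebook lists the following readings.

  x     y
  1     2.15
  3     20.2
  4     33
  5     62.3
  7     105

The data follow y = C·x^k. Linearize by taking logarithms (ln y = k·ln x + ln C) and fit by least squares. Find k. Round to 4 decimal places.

Taking logs, ln y = k·ln x + ln C, so regress ln y on ln x.
Σln x = 6.0403, Σ(ln x)² = 9.5056, Σln y = 16.0536, Σln x·ln y = 23.8556.
Equations: 9.5056·k + 6.0403·ln C = 23.8556;  6.0403·k + 5·ln C = 16.0536.
Slope k = (n·Σln x·ln y − Σln x·Σln y)/(n·Σ(ln x)² − (Σln x)²) = (5·23.8556 − 6.0403·16.0536)/11.0434 = 2.02023; ln C = (Σln y − k·Σln x)/n = 0.77017.

k = 2.0202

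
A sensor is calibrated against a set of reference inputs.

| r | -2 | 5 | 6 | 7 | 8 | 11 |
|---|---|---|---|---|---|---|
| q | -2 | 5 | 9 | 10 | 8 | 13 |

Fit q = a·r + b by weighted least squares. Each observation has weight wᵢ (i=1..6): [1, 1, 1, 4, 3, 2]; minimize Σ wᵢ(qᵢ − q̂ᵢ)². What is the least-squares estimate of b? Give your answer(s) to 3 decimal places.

b = 0.749

From the data, Σwᵢ·r·r = 695, Σwᵢ·r = 83, Σwᵢ·1 = 12.
Moment sums: Σwᵢ·r·q = 841, Σwᵢ·q = 102.
Δ = 695·12 − 83² = 1451.
a = (841·12 − 83·102)/1451 = 1626/1451; b = (695·102 − 83·841)/1451 = 1087/1451.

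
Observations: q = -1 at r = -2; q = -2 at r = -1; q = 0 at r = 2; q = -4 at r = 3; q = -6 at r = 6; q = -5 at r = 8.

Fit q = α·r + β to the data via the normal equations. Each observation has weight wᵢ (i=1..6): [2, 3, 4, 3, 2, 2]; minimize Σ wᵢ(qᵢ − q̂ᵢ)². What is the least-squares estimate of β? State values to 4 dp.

MᵀWM·[α, β]ᵀ = MᵀWq reads: 254·α + 38·β = -178;  38·α + 16·β = -42.
(Σwᵢ·r·r = 254, Σwᵢ·r = 38, Σwᵢ·1 = 16, Σwᵢ·r·q = -178, Σwᵢ·q = -42.)
det = 254·16 − 38² = 2620.
α = ((-178)·16 − 38·(-42))/2620 = -313/655; β = (254·(-42) − 38·(-178))/2620 = -976/655.

β = -1.4901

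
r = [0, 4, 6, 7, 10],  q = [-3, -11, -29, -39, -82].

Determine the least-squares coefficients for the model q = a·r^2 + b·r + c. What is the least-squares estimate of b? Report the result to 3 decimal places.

b = 1.393

MᵀM·[a, b, c]ᵀ = Mᵀq reads: 13953·a + 1623·b + 201·c = -11331;  1623·a + 201·b + 27·c = -1311;  201·a + 27·b + 5·c = -164.
(Σr^2·r^2 = 13953, Σr^2·r = 1623, Σr^2 = 201, Σr·r = 201, Σr = 27, Σ1 = 5, Σr^2·q = -11331, Σr·q = -1311, Σq = -164.)
Solving the 3×3 system (Gaussian elimination) gives a = -1521/1628, b = 2267/1628, c = -1124/407.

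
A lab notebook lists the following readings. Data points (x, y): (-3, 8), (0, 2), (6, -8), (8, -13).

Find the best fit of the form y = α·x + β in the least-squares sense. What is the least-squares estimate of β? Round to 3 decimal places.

Compute the Gram sums: Σx·x = 109, Σx = 11, Σ1 = 4.
And Σx·y = -176, Σy = -11.
AᵀA·[α, β]ᵀ = Aᵀy becomes [[109, 11]; [11, 4]]·[α, β]ᵀ = [-176, -11]ᵀ.
Δ = 109·4 − 11² = 315.
α = ((-176)·4 − 11·(-11))/315 = -583/315; β = (109·(-11) − 11·(-176))/315 = 737/315.

β = 2.340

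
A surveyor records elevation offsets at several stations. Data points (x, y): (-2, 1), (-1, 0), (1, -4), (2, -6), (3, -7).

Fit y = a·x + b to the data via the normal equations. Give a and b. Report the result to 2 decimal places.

Normal-equation sums: Σx·x = 19, Σx = 3, Σ1 = 5.
Right-hand side: Σx·y = -39, Σy = -16.
So AᵀA·[a, b]ᵀ = Aᵀy: [[19, 3]; [3, 5]]·[a, b]ᵀ = [-39, -16]ᵀ.
det = 19·5 − 3² = 86.
a = ((-39)·5 − 3·(-16))/86 = -147/86; b = (19·(-16) − 3·(-39))/86 = -187/86.

a = -1.71, b = -2.17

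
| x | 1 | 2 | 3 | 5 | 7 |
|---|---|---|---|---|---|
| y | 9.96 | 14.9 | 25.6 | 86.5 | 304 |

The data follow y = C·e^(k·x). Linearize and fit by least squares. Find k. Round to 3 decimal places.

With ln yᵢ as the transformed response and xᵢ as the regressor:
Σx = 18.0000, Σ(x)² = 88.0000, Σln y = 18.4197, Σx·ln y = 79.7490.
Equations: 88.0000·k + 18.0000·ln C = 79.7490;  18.0000·k + 5·ln C = 18.4197.
Δ = 88.0000·5 − (18.0000)² = 116.0000; k = (79.7490·5 − 18.0000·18.4197)/116.0000 = 0.57923, ln C = (88.0000·18.4197 − 18.0000·79.7490)/116.0000 = 1.59872.

k = 0.579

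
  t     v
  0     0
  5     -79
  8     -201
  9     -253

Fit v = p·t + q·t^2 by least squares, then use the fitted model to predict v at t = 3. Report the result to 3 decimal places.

v̂ = -29.047

Entries of MᵀM: Σt·t = 170, Σt·t^2 = 1366, Σt^2·t^2 = 11282.
Moment sums: Σt·v = -4280, Σt^2·v = -35332.
So MᵀM·[p, q]ᵀ = Mᵀv: [[170, 1366]; [1366, 11282]]·[p, q]ᵀ = [-4280, -35332]ᵀ.
Eliminating q: 11282·(row 1) − 1366·(row 2) gives 51984·p = 11282·(-4280) − 1366·(-35332) = -23448, so p = -977/2166.
Then q = ((-35332) − 1366·(-977/2166))/11282 = -6665/2166.
At t = 3: v̂ = (-977/2166)·(3) + (-6665/2166)·(9) = -10486/361.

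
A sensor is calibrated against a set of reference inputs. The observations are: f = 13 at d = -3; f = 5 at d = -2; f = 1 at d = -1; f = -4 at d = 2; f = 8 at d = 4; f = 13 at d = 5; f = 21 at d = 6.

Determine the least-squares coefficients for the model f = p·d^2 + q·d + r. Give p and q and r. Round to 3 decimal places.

p = 1.006, q = -1.976, r = -2.401

Setting ∂/∂p … = 0 gives: 2291·p + 377·q + 95·r = 1331;  377·p + 95·q + 11·r = 165;  95·p + 11·q + 7·r = 57.
(Σd^2·d^2 = 2291, Σd^2·d = 377, Σd^2 = 95, Σd·d = 95, Σd = 11, Σ1 = 7, Σd^2·f = 1331, Σd·f = 165, Σf = 57.)
Solving the 3×3 system (Gaussian elimination) gives p = 45752/45489, q = -89909/45489, r = -36408/15163.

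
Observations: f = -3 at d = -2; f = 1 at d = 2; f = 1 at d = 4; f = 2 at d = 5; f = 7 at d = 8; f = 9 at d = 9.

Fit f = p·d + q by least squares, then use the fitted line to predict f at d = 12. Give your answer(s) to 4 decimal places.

f̂ = 10.8770

Forming XᵀX = [[194, 26]; [26, 6]] and Xᵀf = [159, 17]ᵀ gives XᵀX·[p, q]ᵀ = Xᵀf.
Determinant 194·6 − 26² = 488.
p = (159·6 − 26·17)/488 = 64/61; q = (194·17 − 26·159)/488 = -209/122.
At d = 12: f̂ = (64/61)·(12) + (-209/122)·(1) = 1327/122.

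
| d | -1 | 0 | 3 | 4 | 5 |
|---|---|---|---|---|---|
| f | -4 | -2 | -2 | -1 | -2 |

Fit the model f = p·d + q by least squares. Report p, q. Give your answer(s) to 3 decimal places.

p = 0.306, q = -2.873

AᵀA·[p, q]ᵀ = Aᵀf reads: 51·p + 11·q = -16;  11·p + 5·q = -11.
Eliminating q: 5·(row 1) − 11·(row 2) gives 134·p = 5·(-16) − 11·(-11) = 41, so p = 41/134.
Then q = ((-11) − 11·(41/134))/5 = -385/134.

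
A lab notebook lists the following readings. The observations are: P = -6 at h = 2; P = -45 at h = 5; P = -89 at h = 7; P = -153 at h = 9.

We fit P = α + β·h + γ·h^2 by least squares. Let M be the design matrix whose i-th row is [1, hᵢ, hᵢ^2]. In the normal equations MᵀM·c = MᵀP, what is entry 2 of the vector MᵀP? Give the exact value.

-2237

Entry 2 ↔ basis h, so (MᵀP)_{2} = Σᵢ (h)·Pᵢ = (2)·(-6) + (5)·(-45) + (7)·(-89) + (9)·(-153) = -2237.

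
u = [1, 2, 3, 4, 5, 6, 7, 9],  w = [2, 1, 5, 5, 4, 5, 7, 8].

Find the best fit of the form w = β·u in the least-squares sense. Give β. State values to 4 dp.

MᵀM·[β]ᵀ = Mᵀw reads: 221·β = 210.
β = 210/221 = 0.950226.

β = 0.9502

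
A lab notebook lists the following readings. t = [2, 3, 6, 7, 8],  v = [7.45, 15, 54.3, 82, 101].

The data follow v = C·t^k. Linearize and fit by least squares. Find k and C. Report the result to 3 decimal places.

k = 1.897, C = 1.935

Linearized form: ln v = k·ln t + ln C. From the 5 transformed points,
Over the data: Σln t = 7.6089, Σ(ln t)² = 13.0084, Σln v = 17.7326, Σln t·ln v = 29.6963.
Normal system: [[13.0084, 7.6089]; [7.6089, 5]]·[k, ln C]ᵀ = [29.6963, 17.7326]ᵀ.
Solving (det = 7.1473): k = 1.89666, ln C = 0.66024, so C = exp(0.66024) = 1.93525.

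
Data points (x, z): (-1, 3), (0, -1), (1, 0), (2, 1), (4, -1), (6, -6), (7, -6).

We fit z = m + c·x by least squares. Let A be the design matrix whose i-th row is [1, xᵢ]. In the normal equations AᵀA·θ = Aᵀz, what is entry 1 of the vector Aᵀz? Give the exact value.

Entry 1 ↔ basis 1, so (Aᵀz)_{1} = Σᵢ zᵢ = (1)·(3) + (1)·(-1) + (1)·(0) + (1)·(1) + (1)·(-1) + (1)·(-6) + (1)·(-6) = -10.

-10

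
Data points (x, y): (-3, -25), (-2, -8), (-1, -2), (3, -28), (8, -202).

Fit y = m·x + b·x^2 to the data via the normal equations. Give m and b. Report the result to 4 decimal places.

Sums needed: Σx·x = 87, Σx·x^2 = 503, Σx^2·x^2 = 4275.
And Σx·y = -1607, Σx^2·y = -13439.
Eliminating b: 4275·(row 1) − 503·(row 2) gives 118916·m = 4275·(-1607) − 503·(-13439) = -110108, so m = -27527/29729.
Then b = ((-13439) − 503·(-27527/29729))/4275 = -90218/29729.

m = -0.9259, b = -3.0347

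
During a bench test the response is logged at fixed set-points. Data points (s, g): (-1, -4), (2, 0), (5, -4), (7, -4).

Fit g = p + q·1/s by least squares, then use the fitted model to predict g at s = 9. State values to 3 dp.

ĝ = -2.751

Compute the Gram sums: Σ1 = 4, Σ1/s = -11/70, Σ1/s·1/s = 6421/4900.
For Mᵀg: Σg = -12, Σ1/s·g = 92/35.
Normal equations: [[4, -11/70]; [-11/70, 6421/4900]]·[p, q]ᵀ = [-12, 92/35]ᵀ.
det = 4·(6421/4900) − (-11/70)² = 25563/4900.
p = ((-12)·(6421/4900) − (-11/70)·(92/35))/(25563/4900) = -75028/25563; q = (4·(92/35) − (-11/70)·(-12))/(25563/4900) = 42280/25563.
At s = 9: ĝ = (-75028/25563)·(1) + (42280/25563)·(1/9) = -632972/230067.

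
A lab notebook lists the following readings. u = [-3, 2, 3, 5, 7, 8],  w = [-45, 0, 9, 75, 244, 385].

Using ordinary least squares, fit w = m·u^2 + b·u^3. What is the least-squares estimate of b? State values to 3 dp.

Compute the Gram sums: Σu^2·u^2 = 7300, Σu^2·u^3 = 52732, Σu^3·u^3 = 396940.
Right-hand side: Σu^2·w = 38147, Σu^3·w = 291645.
AᵀA·[m, b]ᵀ = Aᵀw becomes [[7300, 52732]; [52732, 396940]]·[m, b]ᵀ = [38147, 291645]ᵀ.
Eliminating b: 396940·(row 1) − 52732·(row 2) gives 116998176·m = 396940·38147 − 52732·291645 = -236953960, so m = -29619245/14624772.
Then b = (291645 − 52732·(-29619245/14624772))/396940 = 3670028/3656193.

b = 1.004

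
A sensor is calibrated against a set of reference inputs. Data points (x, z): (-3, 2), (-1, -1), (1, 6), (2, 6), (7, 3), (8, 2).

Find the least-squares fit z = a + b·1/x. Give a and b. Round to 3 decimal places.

a = 2.733, b = 3.681

Setting ∂/∂a … = 0 gives: 6·a + (73/168)·b = 18;  (73/168)·a + (67657/28224)·b = 841/84.
(Σ1 = 6, Σ1/x = 73/168, Σ1/x·1/x = 67657/28224, Σz = 18, Σ1/x·z = 841/84.)
Eliminating b: (67657/28224)·(row 1) − (73/168)·(row 2) gives (400613/28224)·a = (67657/28224)·18 − (73/168)·(841/84) = 17110/441, so a = 1095040/400613.
Then b = ((841/84) − (73/168)·(1095040/400613))/(67657/28224) = 1474704/400613.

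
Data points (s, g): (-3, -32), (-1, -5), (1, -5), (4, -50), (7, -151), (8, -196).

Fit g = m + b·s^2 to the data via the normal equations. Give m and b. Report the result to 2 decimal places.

Entries of AᵀA: Σ1 = 6, Σs^2 = 140, Σs^2·s^2 = 6836.
And Σg = -439, Σs^2·g = -21041.
Δ = 6·6836 − 140² = 21416.
m = ((-439)·6836 − 140·(-21041))/21416 = -6908/2677; b = (6·(-21041) − 140·(-439))/21416 = -32393/10708.

m = -2.58, b = -3.03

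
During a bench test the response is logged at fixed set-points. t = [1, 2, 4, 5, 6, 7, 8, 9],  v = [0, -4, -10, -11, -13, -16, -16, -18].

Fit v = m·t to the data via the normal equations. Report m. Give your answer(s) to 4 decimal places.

m = -2.1123

Setting ∂/∂m … = 0 gives: 276·m = -583.
m = (-583)/276 = -2.11232.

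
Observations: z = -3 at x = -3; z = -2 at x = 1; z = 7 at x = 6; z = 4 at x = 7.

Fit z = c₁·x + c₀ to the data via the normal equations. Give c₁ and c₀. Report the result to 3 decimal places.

c₁ = 0.934, c₀ = -1.069

From the data, Σx·x = 95, Σx = 11, Σ1 = 4.
Right-hand side: Σx·z = 77, Σz = 6.
MᵀM·[c₁, c₀]ᵀ = Mᵀz becomes [[95, 11]; [11, 4]]·[c₁, c₀]ᵀ = [77, 6]ᵀ.
det = 95·4 − 11² = 259.
c₁ = (77·4 − 11·6)/259 = 242/259; c₀ = (95·6 − 11·77)/259 = -277/259.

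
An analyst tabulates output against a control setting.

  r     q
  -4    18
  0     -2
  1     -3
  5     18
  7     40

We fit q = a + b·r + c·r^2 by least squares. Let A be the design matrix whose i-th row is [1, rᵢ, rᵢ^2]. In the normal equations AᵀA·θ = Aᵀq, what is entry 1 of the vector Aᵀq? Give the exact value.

Entry 1 ↔ basis 1, so (Aᵀq)_{1} = Σᵢ qᵢ = (1)·(18) + (1)·(-2) + (1)·(-3) + (1)·(18) + (1)·(40) = 71.

71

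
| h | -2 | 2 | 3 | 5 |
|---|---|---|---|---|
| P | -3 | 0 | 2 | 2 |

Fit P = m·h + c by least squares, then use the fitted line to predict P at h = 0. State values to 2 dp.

From the data, Σh·h = 42, Σh = 8, Σ1 = 4.
And Σh·P = 22, ΣP = 1.
Eliminating c: 4·(row 1) − 8·(row 2) gives 104·m = 4·22 − 8·1 = 80, so m = 10/13.
Then c = (1 − 8·(10/13))/4 = -67/52.
At h = 0: P̂ = (10/13)·(0) + (-67/52)·(1) = -67/52.

P̂ = -1.29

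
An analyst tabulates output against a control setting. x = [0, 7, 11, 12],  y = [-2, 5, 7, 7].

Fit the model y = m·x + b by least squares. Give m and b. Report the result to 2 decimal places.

Setting ∂/∂m … = 0 gives: 314·m + 30·b = 196;  30·m + 4·b = 17.
(Σx·x = 314, Σx = 30, Σ1 = 4, Σx·y = 196, Σy = 17.)
Eliminating b: 4·(row 1) − 30·(row 2) gives 356·m = 4·196 − 30·17 = 274, so m = 137/178.
Then b = (17 − 30·(137/178))/4 = -271/178.

m = 0.77, b = -1.52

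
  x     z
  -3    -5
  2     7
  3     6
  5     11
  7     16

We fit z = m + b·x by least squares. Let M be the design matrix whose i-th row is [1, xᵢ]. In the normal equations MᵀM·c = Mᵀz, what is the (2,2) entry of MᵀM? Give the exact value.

Row 2 ↔ basis x, column 2 ↔ basis x, so (MᵀM)_{2,2} = Σᵢ (x)·(x) = (-3)·(-3) + (2)·(2) + (3)·(3) + (5)·(5) + (7)·(7) = 96.

96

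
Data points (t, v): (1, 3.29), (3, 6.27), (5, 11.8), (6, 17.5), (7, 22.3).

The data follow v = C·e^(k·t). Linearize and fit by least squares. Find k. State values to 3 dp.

k = 0.324

Linearized form: ln v = k·t + ln C. From the 5 transformed points,
Σt = 22.0000, Σ(t)² = 120.0000, Σln v = 11.4616, Σt·ln v = 57.9440.
Equations: 120.0000·k + 22.0000·ln C = 57.9440;  22.0000·k + 5·ln C = 11.4616.
Δ = 120.0000·5 − (22.0000)² = 116.0000; k = (57.9440·5 − 22.0000·11.4616)/116.0000 = 0.32384, ln C = (120.0000·11.4616 − 22.0000·57.9440)/116.0000 = 0.86739.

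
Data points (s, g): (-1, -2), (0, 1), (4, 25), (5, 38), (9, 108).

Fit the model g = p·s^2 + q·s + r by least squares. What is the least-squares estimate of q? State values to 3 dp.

From the data, Σs^2·s^2 = 7443, Σs^2·s = 917, Σs^2 = 123, Σs·s = 123, Σs = 17, Σ1 = 5.
For Aᵀg: Σs^2·g = 10096, Σs·g = 1264, Σg = 170.
Normal equations: [[7443, 917, 123]; [917, 123, 17]; [123, 17, 5]]·[p, q, r]ᵀ = [10096, 1264, 170]ᵀ.
Inverting the 3×3 Gram matrix, [p, q, r]ᵀ = [5427/4900, 10037/4900, -103/490]ᵀ.

q = 2.048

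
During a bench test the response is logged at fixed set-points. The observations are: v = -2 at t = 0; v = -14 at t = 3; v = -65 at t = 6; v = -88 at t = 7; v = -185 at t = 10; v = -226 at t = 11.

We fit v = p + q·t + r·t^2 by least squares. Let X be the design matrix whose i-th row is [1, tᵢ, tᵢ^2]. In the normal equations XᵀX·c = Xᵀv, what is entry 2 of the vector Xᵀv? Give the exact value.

Entry 2 ↔ basis t, so (Xᵀv)_{2} = Σᵢ (t)·vᵢ = (0)·(-2) + (3)·(-14) + (6)·(-65) + (7)·(-88) + (10)·(-185) + (11)·(-226) = -5384.

-5384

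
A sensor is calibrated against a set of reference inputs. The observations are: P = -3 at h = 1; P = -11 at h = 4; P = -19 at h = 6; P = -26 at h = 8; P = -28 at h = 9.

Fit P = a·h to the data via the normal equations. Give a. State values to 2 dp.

Forming MᵀM = [[198]] and MᵀP = [-621]ᵀ gives MᵀM·[a]ᵀ = MᵀP.
Hence a = -621 / 198 ≈ -3.13636.

a = -3.14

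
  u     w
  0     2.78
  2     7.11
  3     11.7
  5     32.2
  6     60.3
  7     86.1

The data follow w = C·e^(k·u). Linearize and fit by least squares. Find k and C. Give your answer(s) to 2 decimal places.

Let Y = ln w. Fitting Y = k·u + ln C by least squares:
Σu = 23.0000, Σ(u)² = 123.0000, Σln w = 17.4703, Σu·ln w = 84.4462.
Equations: 123.0000·k + 23.0000·ln C = 84.4462;  23.0000·k + 6·ln C = 17.4703.
Δ = 123.0000·6 − (23.0000)² = 209.0000; k = (84.4462·6 − 23.0000·17.4703)/209.0000 = 0.50172, ln C = (123.0000·17.4703 − 23.0000·84.4462)/209.0000 = 0.98848, so C = exp(0.98848) = 2.68713.

k = 0.50, C = 2.69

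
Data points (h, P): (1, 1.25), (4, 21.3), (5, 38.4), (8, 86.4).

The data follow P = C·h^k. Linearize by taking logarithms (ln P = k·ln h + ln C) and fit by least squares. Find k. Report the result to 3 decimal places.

k = 2.058

With ln Pᵢ as the transformed response and ln hᵢ as the regressor:
XᵀX = [[8.8362, 5.0752]; [5.0752, 4]], rhs = [19.3838, 11.3889]ᵀ  (here Σln h = 5.0752, Σ(ln h)² = 8.8362, Σln P = 11.3889, Σln h·ln P = 19.3838).
Δ = 8.8362·4 − (5.0752)² = 9.5873; k = (19.3838·4 − 5.0752·11.3889)/9.5873 = 2.05840, ln C = (8.8362·11.3889 − 5.0752·19.3838)/9.5873 = 0.23554.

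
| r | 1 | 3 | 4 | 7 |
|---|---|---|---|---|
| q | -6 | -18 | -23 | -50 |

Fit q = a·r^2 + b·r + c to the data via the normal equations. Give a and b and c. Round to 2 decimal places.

a = -0.47, b = -3.55, c = -2.20

Compute the Gram sums: Σr^2·r^2 = 2739, Σr^2·r = 435, Σr^2 = 75, Σr·r = 75, Σr = 15, Σ1 = 4.
And Σr^2·q = -2986, Σr·q = -502, Σq = -97.
Inverting the 3×3 Gram matrix, [a, b, c]ᵀ = [-7/15, -266/75, -11/5]ᵀ.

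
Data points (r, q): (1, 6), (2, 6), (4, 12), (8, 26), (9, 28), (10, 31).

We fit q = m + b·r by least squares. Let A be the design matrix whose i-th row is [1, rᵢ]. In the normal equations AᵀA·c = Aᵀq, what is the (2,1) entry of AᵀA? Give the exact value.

34

Row 2 ↔ basis r, column 1 ↔ basis 1, so (AᵀA)_{2,1} = Σᵢ r = (1)·(1) + (2)·(1) + (4)·(1) + (8)·(1) + (9)·(1) + (10)·(1) = 34.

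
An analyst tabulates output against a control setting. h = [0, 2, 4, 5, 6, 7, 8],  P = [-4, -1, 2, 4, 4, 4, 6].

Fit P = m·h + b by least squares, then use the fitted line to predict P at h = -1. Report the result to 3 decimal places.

P̂ = -4.563

From the data, Σh·h = 194, Σh = 32, Σ1 = 7.
For XᵀP: Σh·P = 126, ΣP = 15.
So XᵀX·[m, b]ᵀ = XᵀP: [[194, 32]; [32, 7]]·[m, b]ᵀ = [126, 15]ᵀ.
Eliminating b: 7·(row 1) − 32·(row 2) gives 334·m = 7·126 − 32·15 = 402, so m = 201/167.
Then b = (15 − 32·(201/167))/7 = -561/167.
At h = -1: P̂ = (201/167)·(-1) + (-561/167)·(1) = -762/167.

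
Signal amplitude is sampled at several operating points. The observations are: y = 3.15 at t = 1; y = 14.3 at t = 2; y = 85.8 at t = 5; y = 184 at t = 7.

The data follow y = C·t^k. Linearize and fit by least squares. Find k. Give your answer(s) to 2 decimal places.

k = 2.07

Taking logs, ln y = k·ln t + ln C, so regress ln y on ln t.
Σln t = 4.2485, Σ(ln t)² = 6.8573, Σln y = 13.4746, Σln t·ln y = 19.1570.
Equations: 6.8573·k + 4.2485·ln C = 19.1570;  4.2485·k + 4·ln C = 13.4746.
Solving (det = 9.3795): k = 2.06632, ln C = 1.17396.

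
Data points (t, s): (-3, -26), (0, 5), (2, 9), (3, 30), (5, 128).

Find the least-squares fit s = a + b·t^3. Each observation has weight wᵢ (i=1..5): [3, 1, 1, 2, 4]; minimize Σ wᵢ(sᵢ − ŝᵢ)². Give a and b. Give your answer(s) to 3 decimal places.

a = 2.059, b = 1.009

XᵀWX·[a, b]ᵀ = XᵀWs reads: 11·a + 481·b = 508;  481·a + 66209·b = 67798.
det = 11·66209 − 481² = 496938.
a = (508·66209 − 481·67798)/496938 = 39359/19113; b = (11·67798 − 481·508)/496938 = 250715/248469.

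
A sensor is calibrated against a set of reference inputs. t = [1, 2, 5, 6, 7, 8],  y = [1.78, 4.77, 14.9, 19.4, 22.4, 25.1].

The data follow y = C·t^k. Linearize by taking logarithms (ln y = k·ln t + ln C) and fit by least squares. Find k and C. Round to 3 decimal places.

With ln yᵢ as the transformed response and ln tᵢ as the regressor:
AᵀA = [[14.3918, 8.1197]; [8.1197, 6]], rhs = [23.4954, 14.1375]ᵀ  (here Σln t = 8.1197, Σ(ln t)² = 14.3918, Σln y = 14.1375, Σln t·ln y = 23.4954).
Solving (det = 20.4213): k = 1.28199, ln C = 0.62136, so C = exp(0.62136) = 1.86145.

k = 1.282, C = 1.861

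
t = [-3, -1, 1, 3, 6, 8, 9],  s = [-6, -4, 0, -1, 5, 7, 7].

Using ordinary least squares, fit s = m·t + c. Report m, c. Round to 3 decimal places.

Sums needed: Σt·t = 201, Σt = 23, Σ1 = 7.
Moment sums: Σt·s = 168, Σs = 8.
So AᵀA·[m, c]ᵀ = Aᵀs: [[201, 23]; [23, 7]]·[m, c]ᵀ = [168, 8]ᵀ.
det = 201·7 − 23² = 878.
m = (168·7 − 23·8)/878 = 496/439; c = (201·8 − 23·168)/878 = -1128/439.

m = 1.130, c = -2.569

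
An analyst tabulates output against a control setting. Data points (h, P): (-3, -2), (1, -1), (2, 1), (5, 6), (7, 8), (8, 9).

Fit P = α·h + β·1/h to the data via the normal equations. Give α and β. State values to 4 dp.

Setting ∂/∂α … = 0 gives: 152·α + 6·β = 165;  6·α + (1014049/705600)·β = 3053/840.
(Σh·h = 152, Σh·1/h = 6, Σ1/h·1/h = 1014049/705600, Σh·P = 165, Σ1/h·P = 3053/840.)
Eliminating β: (1014049/705600)·(row 1) − 6·(row 2) gives (16091731/88200)·α = (1014049/705600)·165 − 6·(3053/840) = 10128731/47040, so α = 151930965/128733848.
Then β = ((3053/840) − 6·(151930965/128733848))/(1014049/705600) = -38592120/16091731.

α = 1.1802, β = -2.3983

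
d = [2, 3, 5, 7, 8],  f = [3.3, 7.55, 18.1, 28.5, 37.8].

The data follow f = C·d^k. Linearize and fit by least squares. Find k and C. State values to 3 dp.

Linearized form: ln f = k·ln d + ln C. From the 5 transformed points,
Σln d = 7.4265, Σ(ln d)² = 12.3883, Σln f = 13.0936, Σln d·ln f = 21.7810.
Normal system: [[12.3883, 7.4265]; [7.4265, 5]]·[k, ln C]ᵀ = [21.7810, 13.0936]ᵀ.
Slope k = (n·Σln d·ln f − Σln d·Σln f)/(n·Σ(ln d)² − (Σln d)²) = (5·21.7810 − 7.4265·13.0936)/6.7880 = 1.71846; ln C = (Σln f − k·Σln d)/n = 0.06628, so C = exp(0.06628) = 1.06852.

k = 1.718, C = 1.069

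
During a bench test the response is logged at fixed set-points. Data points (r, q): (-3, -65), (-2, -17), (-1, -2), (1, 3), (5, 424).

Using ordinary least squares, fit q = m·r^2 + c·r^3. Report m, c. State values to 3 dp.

m = 1.830, c = 3.026

Sums needed: Σr^2·r^2 = 724, Σr^2·r^3 = 2850, Σr^3·r^3 = 16420.
For Xᵀq: Σr^2·q = 9948, Σr^3·q = 54896.
So XᵀX·[m, c]ᵀ = Xᵀq: [[724, 2850]; [2850, 16420]]·[m, c]ᵀ = [9948, 54896]ᵀ.
Eliminating c: 16420·(row 1) − 2850·(row 2) gives 3765580·m = 16420·9948 − 2850·54896 = 6892560, so m = 344628/188279.
Then c = (54896 − 2850·(344628/188279))/16420 = 2848226/941395.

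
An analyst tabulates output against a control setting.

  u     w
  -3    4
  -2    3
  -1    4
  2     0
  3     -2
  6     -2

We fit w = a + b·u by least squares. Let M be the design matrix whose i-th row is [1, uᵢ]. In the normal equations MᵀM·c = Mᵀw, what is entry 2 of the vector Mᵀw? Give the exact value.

Entry 2 ↔ basis u, so (Mᵀw)_{2} = Σᵢ (u)·wᵢ = (-3)·(4) + (-2)·(3) + (-1)·(4) + (2)·(0) + (3)·(-2) + (6)·(-2) = -40.

-40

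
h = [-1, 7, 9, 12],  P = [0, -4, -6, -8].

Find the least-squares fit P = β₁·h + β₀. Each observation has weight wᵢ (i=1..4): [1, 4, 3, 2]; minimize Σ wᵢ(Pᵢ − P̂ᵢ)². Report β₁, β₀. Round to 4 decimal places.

β₁ = -0.6355, β₀ = -0.0435

From the data, Σwᵢ·h·h = 728, Σwᵢ·h = 78, Σwᵢ·1 = 10.
For MᵀWP: Σwᵢ·h·P = -466, Σwᵢ·P = -50.
So MᵀWM·[β₁, β₀]ᵀ = MᵀWP: [[728, 78]; [78, 10]]·[β₁, β₀]ᵀ = [-466, -50]ᵀ.
Eliminating β₀: 10·(row 1) − 78·(row 2) gives 1196·β₁ = 10·(-466) − 78·(-50) = -760, so β₁ = -190/299.
Then β₀ = ((-50) − 78·(-190/299))/10 = -1/23.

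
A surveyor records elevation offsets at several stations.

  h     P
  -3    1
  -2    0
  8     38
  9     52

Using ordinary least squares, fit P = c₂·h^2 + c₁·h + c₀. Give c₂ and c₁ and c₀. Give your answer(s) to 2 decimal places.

Forming AᵀA = [[10754, 1206, 158]; [1206, 158, 12]; [158, 12, 4]] and AᵀP = [6653, 769, 91]ᵀ gives AᵀA·[c₂, c₁, c₀]ᵀ = AᵀP.
Row-reducing yields c₂ = 15/22, c₁ = -17/671, c₀ = -2755/671.

c₂ = 0.68, c₁ = -0.03, c₀ = -4.11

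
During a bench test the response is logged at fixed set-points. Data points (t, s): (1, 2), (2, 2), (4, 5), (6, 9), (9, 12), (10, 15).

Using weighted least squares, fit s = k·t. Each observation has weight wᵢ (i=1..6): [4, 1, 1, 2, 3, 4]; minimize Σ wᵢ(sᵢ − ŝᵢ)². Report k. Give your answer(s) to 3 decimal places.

Forming XᵀWX = [[739]] and XᵀWs = [1064]ᵀ gives XᵀWX·[k]ᵀ = XᵀWs.
k = 1064/739 = 1.43978.

k = 1.440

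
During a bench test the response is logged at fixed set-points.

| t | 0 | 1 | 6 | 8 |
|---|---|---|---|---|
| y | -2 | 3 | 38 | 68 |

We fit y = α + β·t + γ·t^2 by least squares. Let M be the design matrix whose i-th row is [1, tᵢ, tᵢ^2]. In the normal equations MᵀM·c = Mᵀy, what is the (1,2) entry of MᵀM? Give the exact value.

Row 1 ↔ basis 1, column 2 ↔ basis t, so (MᵀM)_{1,2} = Σᵢ t = (1)·(0) + (1)·(1) + (1)·(6) + (1)·(8) = 15.

15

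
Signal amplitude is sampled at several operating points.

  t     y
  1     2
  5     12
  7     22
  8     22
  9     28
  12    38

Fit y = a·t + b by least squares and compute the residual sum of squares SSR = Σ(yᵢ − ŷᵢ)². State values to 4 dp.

Sums needed: Σt·t = 364, Σt = 42, Σ1 = 6.
Moment sums: Σt·y = 1100, Σy = 124.
So AᵀA·[a, b]ᵀ = Aᵀy: [[364, 42]; [42, 6]]·[a, b]ᵀ = [1100, 124]ᵀ.
Eliminating b: 6·(row 1) − 42·(row 2) gives 420·a = 6·1100 − 42·124 = 1392, so a = 116/35.
Then b = (124 − 42·(116/35))/6 = -38/15.
Residuals: 128/105, -214/105, 4/3, -208/105, 74/105, 16/21; SSR = 1304/105.

SSR = 12.4190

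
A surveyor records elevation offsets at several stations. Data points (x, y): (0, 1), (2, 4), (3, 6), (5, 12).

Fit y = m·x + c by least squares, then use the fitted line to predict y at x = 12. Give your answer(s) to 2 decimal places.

Compute the Gram sums: Σx·x = 38, Σx = 10, Σ1 = 4.
Right-hand side: Σx·y = 86, Σy = 23.
Normal equations: [[38, 10]; [10, 4]]·[m, c]ᵀ = [86, 23]ᵀ.
det = 38·4 − 10² = 52.
m = (86·4 − 10·23)/52 = 57/26; c = (38·23 − 10·86)/52 = 7/26.
At x = 12: ŷ = (57/26)·(12) + (7/26)·(1) = 691/26.

ŷ = 26.58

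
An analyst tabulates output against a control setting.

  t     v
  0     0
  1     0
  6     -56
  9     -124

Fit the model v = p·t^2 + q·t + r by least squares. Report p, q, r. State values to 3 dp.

p = -1.501, q = -0.382, r = 0.801

AᵀA·[p, q, r]ᵀ = Aᵀv reads: 7858·p + 946·q + 118·r = -12060;  946·p + 118·q + 16·r = -1452;  118·p + 16·q + 4·r = -180.
(Σt^2·t^2 = 7858, Σt^2·t = 946, Σt^2 = 118, Σt·t = 118, Σt = 16, Σ1 = 4, Σt^2·v = -12060, Σt·v = -1452, Σv = -180.)
Inverting the 3×3 Gram matrix, [p, q, r]ᵀ = [-974/649, -248/649, 520/649]ᵀ.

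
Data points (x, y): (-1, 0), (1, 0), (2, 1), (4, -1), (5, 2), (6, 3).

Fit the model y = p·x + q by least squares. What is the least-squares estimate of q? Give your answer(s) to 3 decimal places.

MᵀM·[p, q]ᵀ = Mᵀy reads: 83·p + 17·q = 26;  17·p + 6·q = 5.
(Σx·x = 83, Σx = 17, Σ1 = 6, Σx·y = 26, Σy = 5.)
det = 83·6 − 17² = 209.
p = (26·6 − 17·5)/209 = 71/209; q = (83·5 − 17·26)/209 = -27/209.

q = -0.129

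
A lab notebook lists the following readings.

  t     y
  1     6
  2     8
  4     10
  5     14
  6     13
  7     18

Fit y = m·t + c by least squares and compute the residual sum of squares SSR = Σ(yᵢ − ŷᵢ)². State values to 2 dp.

SSR = 7.84

With design matrix X, XᵀX = [[131, 25]; [25, 6]] and Xᵀy = [336, 69]ᵀ.
Determinant 131·6 − 25² = 161.
m = (336·6 − 25·69)/161 = 291/161; c = (131·69 − 25·336)/161 = 639/161.
Residuals: 36/161, 67/161, -193/161, 160/161, -292/161, 222/161; SSR = 1262/161.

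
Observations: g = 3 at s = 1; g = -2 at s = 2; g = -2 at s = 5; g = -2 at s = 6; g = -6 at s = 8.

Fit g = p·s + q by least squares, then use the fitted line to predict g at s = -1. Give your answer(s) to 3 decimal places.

ĝ = 3.307

Compute the Gram sums: Σs·s = 130, Σs = 22, Σ1 = 5.
Moment sums: Σs·g = -71, Σg = -9.
So XᵀX·[p, q]ᵀ = Xᵀg: [[130, 22]; [22, 5]]·[p, q]ᵀ = [-71, -9]ᵀ.
Determinant 130·5 − 22² = 166.
p = ((-71)·5 − 22·(-9))/166 = -157/166; q = (130·(-9) − 22·(-71))/166 = 196/83.
At s = -1: ĝ = (-157/166)·(-1) + (196/83)·(1) = 549/166.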